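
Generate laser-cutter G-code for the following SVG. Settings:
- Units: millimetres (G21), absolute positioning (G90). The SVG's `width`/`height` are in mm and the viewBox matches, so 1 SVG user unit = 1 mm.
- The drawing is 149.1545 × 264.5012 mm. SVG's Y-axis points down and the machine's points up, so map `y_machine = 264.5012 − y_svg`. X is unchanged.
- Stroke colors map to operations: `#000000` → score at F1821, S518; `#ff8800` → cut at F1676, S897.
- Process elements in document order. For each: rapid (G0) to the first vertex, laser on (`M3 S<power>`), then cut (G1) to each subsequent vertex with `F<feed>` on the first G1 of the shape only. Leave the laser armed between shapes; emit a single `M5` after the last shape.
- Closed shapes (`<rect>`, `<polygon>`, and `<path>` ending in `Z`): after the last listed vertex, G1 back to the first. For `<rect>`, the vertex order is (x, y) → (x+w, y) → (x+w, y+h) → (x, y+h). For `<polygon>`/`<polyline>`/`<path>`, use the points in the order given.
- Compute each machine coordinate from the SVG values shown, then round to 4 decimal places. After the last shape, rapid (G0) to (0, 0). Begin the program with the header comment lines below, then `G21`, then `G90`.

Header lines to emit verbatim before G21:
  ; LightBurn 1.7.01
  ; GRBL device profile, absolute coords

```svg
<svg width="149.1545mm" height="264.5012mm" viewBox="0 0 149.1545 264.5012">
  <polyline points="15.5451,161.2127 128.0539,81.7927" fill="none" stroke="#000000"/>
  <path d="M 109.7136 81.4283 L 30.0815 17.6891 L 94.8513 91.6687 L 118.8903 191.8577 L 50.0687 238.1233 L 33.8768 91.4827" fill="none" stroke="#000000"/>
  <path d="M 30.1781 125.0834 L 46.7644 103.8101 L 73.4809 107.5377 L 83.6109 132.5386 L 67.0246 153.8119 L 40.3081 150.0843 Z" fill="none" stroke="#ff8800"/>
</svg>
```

; LightBurn 1.7.01
; GRBL device profile, absolute coords
G21
G90
G0 X15.5451 Y103.2885
M3 S518
G1 X128.0539 Y182.7085 F1821
G0 X109.7136 Y183.0729
M3 S518
G1 X30.0815 Y246.8121 F1821
G1 X94.8513 Y172.8325
G1 X118.8903 Y72.6435
G1 X50.0687 Y26.3779
G1 X33.8768 Y173.0185
G0 X30.1781 Y139.4178
M3 S897
G1 X46.7644 Y160.6911 F1676
G1 X73.4809 Y156.9635
G1 X83.6109 Y131.9626
G1 X67.0246 Y110.6893
G1 X40.3081 Y114.4169
G1 X30.1781 Y139.4178
M5
G0 X0.0000 Y0.0000

1 u = 1 mm; y_m = 264.5012 − y.

[1] `<polyline>` line segment, #000000→score S518 F1821: (15.5451,103.2885) → (128.0539,182.7085)

[2] `<path>` open polyline, #000000→score S518 F1821: (109.7136,183.0729) → (30.0815,246.8121) → (94.8513,172.8325) → (118.8903,72.6435) → (50.0687,26.3779) → (33.8768,173.0185)

[3] `<path>` regular polygon, #ff8800→cut S897 F1676: (30.1781,139.4178) → (46.7644,160.6911) → (73.4809,156.9635) → (83.6109,131.9626) → (67.0246,110.6893) → (40.3081,114.4169) → (30.1781,139.4178) (closed)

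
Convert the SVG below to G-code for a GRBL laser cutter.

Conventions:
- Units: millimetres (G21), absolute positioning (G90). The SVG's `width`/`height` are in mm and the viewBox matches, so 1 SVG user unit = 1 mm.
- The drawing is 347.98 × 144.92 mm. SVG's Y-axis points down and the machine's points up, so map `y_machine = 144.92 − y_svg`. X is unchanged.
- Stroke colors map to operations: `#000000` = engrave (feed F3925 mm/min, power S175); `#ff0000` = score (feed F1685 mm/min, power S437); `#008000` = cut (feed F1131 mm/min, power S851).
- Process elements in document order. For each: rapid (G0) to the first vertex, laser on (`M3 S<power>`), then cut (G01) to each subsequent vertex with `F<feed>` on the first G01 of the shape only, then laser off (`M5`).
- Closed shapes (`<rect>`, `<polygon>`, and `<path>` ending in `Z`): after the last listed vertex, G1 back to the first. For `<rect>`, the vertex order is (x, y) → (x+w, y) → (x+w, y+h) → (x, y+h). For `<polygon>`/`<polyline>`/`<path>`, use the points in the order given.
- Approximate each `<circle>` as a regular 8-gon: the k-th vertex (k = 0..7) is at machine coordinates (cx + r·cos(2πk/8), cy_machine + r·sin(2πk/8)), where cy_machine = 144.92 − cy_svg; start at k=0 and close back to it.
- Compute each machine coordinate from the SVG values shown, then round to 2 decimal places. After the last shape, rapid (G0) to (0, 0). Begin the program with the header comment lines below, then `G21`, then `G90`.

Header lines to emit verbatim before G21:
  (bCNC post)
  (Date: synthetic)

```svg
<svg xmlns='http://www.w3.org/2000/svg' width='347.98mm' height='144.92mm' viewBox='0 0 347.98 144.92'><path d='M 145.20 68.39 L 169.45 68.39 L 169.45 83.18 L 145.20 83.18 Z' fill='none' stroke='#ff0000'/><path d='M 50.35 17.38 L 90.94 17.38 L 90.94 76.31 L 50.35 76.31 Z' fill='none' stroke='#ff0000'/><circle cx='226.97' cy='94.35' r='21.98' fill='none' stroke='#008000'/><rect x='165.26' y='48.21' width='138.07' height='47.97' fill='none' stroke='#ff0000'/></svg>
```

(bCNC post)
(Date: synthetic)
G21
G90
G0 X145.20 Y76.53
M3 S437
G01 X169.45 Y76.53 F1685
G01 X169.45 Y61.74
G01 X145.20 Y61.74
G01 X145.20 Y76.53
M5
G0 X50.35 Y127.54
M3 S437
G01 X90.94 Y127.54 F1685
G01 X90.94 Y68.61
G01 X50.35 Y68.61
G01 X50.35 Y127.54
M5
G0 X248.95 Y50.57
M3 S851
G01 X242.51 Y66.11 F1131
G01 X226.97 Y72.55
G01 X211.43 Y66.11
G01 X204.99 Y50.57
G01 X211.43 Y35.03
G01 X226.97 Y28.59
G01 X242.51 Y35.03
G01 X248.95 Y50.57
M5
G0 X165.26 Y96.71
M3 S437
G01 X303.33 Y96.71 F1685
G01 X303.33 Y48.74
G01 X165.26 Y48.74
G01 X165.26 Y96.71
M5
G0 X0.00 Y0.00

viewBox `0 0 347.98 144.92` with mm width/height → 1 unit = 1 mm. Flip: y_m = 144.92 − y_svg.

**Shape 1** — `<path>` rectangle, stroke `#ff0000` → score (S437, F1685). Machine vertices: (145.20,76.53) → (169.45,76.53) → (169.45,61.74) → (145.20,61.74) → (145.20,76.53). Closed: final G1 returns to the first vertex.

**Shape 2** — `<path>` rectangle, stroke `#ff0000` → score (S437, F1685). Machine vertices: (50.35,127.54) → (90.94,127.54) → (90.94,68.61) → (50.35,68.61) → (50.35,127.54). Closed: final G1 returns to the first vertex.

**Shape 3** — `<circle>` circle, stroke `#008000` → cut (S851, F1131). Machine vertices: (248.95,50.57) → (242.51,66.11) → (226.97,72.55) → (211.43,66.11) → (204.99,50.57) → (211.43,35.03) → (226.97,28.59) → (242.51,35.03) → (248.95,50.57). Closed: final G1 returns to the first vertex.

**Shape 4** — `<rect>` rectangle, stroke `#ff0000` → score (S437, F1685). Machine vertices: (165.26,96.71) → (303.33,96.71) → (303.33,48.74) → (165.26,48.74) → (165.26,96.71). Closed: final G1 returns to the first vertex.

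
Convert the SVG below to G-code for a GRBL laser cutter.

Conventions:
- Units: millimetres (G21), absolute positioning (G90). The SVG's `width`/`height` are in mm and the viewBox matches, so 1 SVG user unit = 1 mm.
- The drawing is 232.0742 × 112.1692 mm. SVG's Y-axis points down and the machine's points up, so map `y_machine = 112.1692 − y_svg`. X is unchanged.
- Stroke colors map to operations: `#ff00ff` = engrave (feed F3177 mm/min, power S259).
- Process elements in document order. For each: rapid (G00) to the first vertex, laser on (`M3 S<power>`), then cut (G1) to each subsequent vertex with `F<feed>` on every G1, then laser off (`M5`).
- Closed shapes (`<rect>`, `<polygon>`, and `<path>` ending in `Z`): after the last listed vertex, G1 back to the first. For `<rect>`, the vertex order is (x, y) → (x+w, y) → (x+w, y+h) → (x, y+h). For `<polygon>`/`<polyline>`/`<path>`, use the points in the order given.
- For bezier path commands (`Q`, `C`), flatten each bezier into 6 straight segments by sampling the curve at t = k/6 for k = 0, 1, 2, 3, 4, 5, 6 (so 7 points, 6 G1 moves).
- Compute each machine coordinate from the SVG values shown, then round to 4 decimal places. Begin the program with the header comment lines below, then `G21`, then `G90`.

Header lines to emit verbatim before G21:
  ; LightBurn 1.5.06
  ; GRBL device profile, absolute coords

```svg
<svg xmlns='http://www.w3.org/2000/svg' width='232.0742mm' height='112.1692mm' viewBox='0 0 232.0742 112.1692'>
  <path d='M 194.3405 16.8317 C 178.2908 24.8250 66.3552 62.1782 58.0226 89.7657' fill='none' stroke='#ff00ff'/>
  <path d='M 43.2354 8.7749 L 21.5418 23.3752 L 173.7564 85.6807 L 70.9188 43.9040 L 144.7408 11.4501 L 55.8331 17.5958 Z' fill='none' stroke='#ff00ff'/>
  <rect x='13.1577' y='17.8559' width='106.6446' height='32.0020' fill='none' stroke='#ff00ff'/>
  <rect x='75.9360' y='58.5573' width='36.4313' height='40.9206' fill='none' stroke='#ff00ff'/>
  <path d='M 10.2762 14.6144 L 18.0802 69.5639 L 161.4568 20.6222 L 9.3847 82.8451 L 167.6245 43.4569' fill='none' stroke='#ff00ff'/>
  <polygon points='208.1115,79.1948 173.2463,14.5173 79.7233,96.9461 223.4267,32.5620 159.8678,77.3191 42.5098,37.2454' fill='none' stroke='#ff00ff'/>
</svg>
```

; LightBurn 1.5.06
; GRBL device profile, absolute coords
G21
G90
G00 X194.3405 Y95.3375
M3 S259
G1 X179.2487 Y89.0753 F3177
G1 X153.7173 Y79.0067 F3177
G1 X123.2876 Y66.2183 F3177
G1 X93.5011 Y51.7971 F3177
G1 X69.8989 Y36.8299 F3177
G1 X58.0226 Y22.4035 F3177
M5
G00 X43.2354 Y103.3943
M3 S259
G1 X21.5418 Y88.7940 F3177
G1 X173.7564 Y26.4885 F3177
G1 X70.9188 Y68.2652 F3177
G1 X144.7408 Y100.7191 F3177
G1 X55.8331 Y94.5734 F3177
G1 X43.2354 Y103.3943 F3177
M5
G00 X13.1577 Y94.3133
M3 S259
G1 X119.8023 Y94.3133 F3177
G1 X119.8023 Y62.3113 F3177
G1 X13.1577 Y62.3113 F3177
G1 X13.1577 Y94.3133 F3177
M5
G00 X75.9360 Y53.6119
M3 S259
G1 X112.3673 Y53.6119 F3177
G1 X112.3673 Y12.6913 F3177
G1 X75.9360 Y12.6913 F3177
G1 X75.9360 Y53.6119 F3177
M5
G00 X10.2762 Y97.5548
M3 S259
G1 X18.0802 Y42.6053 F3177
G1 X161.4568 Y91.5470 F3177
G1 X9.3847 Y29.3241 F3177
G1 X167.6245 Y68.7123 F3177
M5
G00 X208.1115 Y32.9744
M3 S259
G1 X173.2463 Y97.6519 F3177
G1 X79.7233 Y15.2231 F3177
G1 X223.4267 Y79.6072 F3177
G1 X159.8678 Y34.8501 F3177
G1 X42.5098 Y74.9238 F3177
G1 X208.1115 Y32.9744 F3177
M5

1 u = 1 mm; y_m = 112.1692 − y.

[1] `<path>` cubic bezier, #ff00ff→engrave S259 F3177: (194.3405,95.3375) → (179.2487,89.0753) → (153.7173,79.0067) → (123.2876,66.2183) → (93.5011,51.7971) → (69.8989,36.8299) → (58.0226,22.4035)

[2] `<path>` closed polygon, #ff00ff→engrave S259 F3177: (43.2354,103.3943) → (21.5418,88.7940) → (173.7564,26.4885) → (70.9188,68.2652) → (144.7408,100.7191) → (55.8331,94.5734) → (43.2354,103.3943) (closed)

[3] `<rect>` rectangle, #ff00ff→engrave S259 F3177: (13.1577,94.3133) → (119.8023,94.3133) → (119.8023,62.3113) → (13.1577,62.3113) → (13.1577,94.3133) (closed)

[4] `<rect>` rectangle, #ff00ff→engrave S259 F3177: (75.9360,53.6119) → (112.3673,53.6119) → (112.3673,12.6913) → (75.9360,12.6913) → (75.9360,53.6119) (closed)

[5] `<path>` open polyline, #ff00ff→engrave S259 F3177: (10.2762,97.5548) → (18.0802,42.6053) → (161.4568,91.5470) → (9.3847,29.3241) → (167.6245,68.7123)

[6] `<polygon>` closed polygon, #ff00ff→engrave S259 F3177: (208.1115,32.9744) → (173.2463,97.6519) → (79.7233,15.2231) → (223.4267,79.6072) → (159.8678,34.8501) → (42.5098,74.9238) → (208.1115,32.9744) (closed)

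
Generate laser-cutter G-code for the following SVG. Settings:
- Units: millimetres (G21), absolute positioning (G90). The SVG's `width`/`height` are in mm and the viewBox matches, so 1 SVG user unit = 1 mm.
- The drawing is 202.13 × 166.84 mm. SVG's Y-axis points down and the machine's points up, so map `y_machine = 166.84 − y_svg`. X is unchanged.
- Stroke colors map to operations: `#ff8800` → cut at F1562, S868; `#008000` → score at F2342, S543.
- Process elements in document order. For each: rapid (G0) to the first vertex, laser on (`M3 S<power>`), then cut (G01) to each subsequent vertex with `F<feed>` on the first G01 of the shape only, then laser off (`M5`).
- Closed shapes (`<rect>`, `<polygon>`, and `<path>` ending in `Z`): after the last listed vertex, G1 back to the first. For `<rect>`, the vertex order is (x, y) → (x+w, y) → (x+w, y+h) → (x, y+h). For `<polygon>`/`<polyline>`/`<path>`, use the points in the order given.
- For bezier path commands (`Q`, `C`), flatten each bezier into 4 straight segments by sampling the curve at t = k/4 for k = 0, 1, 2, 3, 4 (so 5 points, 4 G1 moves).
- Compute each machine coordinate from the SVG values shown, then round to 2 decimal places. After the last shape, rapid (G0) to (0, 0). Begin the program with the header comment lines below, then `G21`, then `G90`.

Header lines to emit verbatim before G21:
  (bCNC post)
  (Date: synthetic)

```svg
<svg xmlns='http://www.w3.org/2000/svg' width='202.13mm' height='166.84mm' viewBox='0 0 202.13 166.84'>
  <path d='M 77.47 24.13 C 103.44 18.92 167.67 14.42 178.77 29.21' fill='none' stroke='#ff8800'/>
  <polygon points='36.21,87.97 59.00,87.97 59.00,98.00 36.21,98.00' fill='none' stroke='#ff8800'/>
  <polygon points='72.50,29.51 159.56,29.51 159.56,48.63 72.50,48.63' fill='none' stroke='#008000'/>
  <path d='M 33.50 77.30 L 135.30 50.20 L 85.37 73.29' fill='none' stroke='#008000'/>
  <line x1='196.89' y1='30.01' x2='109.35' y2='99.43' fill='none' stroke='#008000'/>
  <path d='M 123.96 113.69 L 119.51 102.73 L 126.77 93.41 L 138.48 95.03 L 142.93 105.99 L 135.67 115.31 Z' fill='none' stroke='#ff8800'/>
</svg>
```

(bCNC post)
(Date: synthetic)
G21
G90
G0 X77.47 Y142.71
M3 S868
G01 X102.69 Y146.19 F1562
G01 X133.70 Y147.67
G01 X161.91 Y145.40
G01 X178.77 Y137.63
M5
G0 X36.21 Y78.87
M3 S868
G01 X59.00 Y78.87 F1562
G01 X59.00 Y68.84
G01 X36.21 Y68.84
G01 X36.21 Y78.87
M5
G0 X72.50 Y137.33
M3 S543
G01 X159.56 Y137.33 F2342
G01 X159.56 Y118.21
G01 X72.50 Y118.21
G01 X72.50 Y137.33
M5
G0 X33.50 Y89.54
M3 S543
G01 X135.30 Y116.64 F2342
G01 X85.37 Y93.55
M5
G0 X196.89 Y136.83
M3 S543
G01 X109.35 Y67.41 F2342
M5
G0 X123.96 Y53.15
M3 S868
G01 X119.51 Y64.11 F1562
G01 X126.77 Y73.43
G01 X138.48 Y71.81
G01 X142.93 Y60.85
G01 X135.67 Y51.53
G01 X123.96 Y53.15
M5
G0 X0.00 Y0.00

1 u = 1 mm; y_m = 166.84 − y.

[1] `<path>` cubic bezier, #ff8800→cut S868 F1562: (77.47,142.71) → (102.69,146.19) → (133.70,147.67) → (161.91,145.40) → (178.77,137.63)

[2] `<polygon>` rectangle, #ff8800→cut S868 F1562: (36.21,78.87) → (59.00,78.87) → (59.00,68.84) → (36.21,68.84) → (36.21,78.87) (closed)

[3] `<polygon>` rectangle, #008000→score S543 F2342: (72.50,137.33) → (159.56,137.33) → (159.56,118.21) → (72.50,118.21) → (72.50,137.33) (closed)

[4] `<path>` open polyline, #008000→score S543 F2342: (33.50,89.54) → (135.30,116.64) → (85.37,93.55)

[5] `<line>` line segment, #008000→score S543 F2342: (196.89,136.83) → (109.35,67.41)

[6] `<path>` regular polygon, #ff8800→cut S868 F1562: (123.96,53.15) → (119.51,64.11) → (126.77,73.43) → (138.48,71.81) → (142.93,60.85) → (135.67,51.53) → (123.96,53.15) (closed)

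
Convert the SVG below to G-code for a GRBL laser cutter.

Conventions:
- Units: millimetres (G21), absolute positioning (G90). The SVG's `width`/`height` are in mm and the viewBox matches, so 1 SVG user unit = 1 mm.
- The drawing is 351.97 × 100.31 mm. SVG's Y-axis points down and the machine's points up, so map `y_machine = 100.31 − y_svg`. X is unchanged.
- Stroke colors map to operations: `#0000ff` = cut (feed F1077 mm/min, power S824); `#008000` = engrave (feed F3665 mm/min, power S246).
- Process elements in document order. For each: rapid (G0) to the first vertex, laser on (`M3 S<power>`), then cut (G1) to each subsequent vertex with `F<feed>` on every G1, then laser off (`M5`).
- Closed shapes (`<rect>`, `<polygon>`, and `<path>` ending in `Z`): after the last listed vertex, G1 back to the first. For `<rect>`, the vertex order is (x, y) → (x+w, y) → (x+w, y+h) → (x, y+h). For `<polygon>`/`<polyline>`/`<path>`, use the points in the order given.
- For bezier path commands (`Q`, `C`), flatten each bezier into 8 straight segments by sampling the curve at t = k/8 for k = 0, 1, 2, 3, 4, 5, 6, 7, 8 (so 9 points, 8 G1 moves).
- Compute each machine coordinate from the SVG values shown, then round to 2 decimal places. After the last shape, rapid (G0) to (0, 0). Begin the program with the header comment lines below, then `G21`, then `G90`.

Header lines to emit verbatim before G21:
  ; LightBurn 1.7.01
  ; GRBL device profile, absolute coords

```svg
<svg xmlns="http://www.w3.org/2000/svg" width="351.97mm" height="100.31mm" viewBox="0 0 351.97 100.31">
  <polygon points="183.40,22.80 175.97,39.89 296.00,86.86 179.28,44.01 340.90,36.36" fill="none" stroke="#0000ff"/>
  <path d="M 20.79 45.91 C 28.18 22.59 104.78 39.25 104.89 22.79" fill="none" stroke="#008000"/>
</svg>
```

viewBox `0 0 351.97 100.31` with mm width/height → 1 unit = 1 mm. Flip: y_m = 100.31 − y_svg.

**Shape 1** — `<polygon>` closed polygon, stroke `#0000ff` → cut (S824, F1077). Machine vertices: (183.40,77.51) → (175.97,60.42) → (296.00,13.45) → (179.28,56.30) → (340.90,63.95) → (183.40,77.51). Closed: final G1 returns to the first vertex.

**Shape 2** — `<path>` cubic bezier, stroke `#008000` → engrave (S246, F3665). Control points (SVG): P0=(20.79,45.91), P1=(28.18,22.59), P2=(104.78,39.25), P3=(104.89,22.79); sampled at t=k/8. Machine vertices: (20.79,54.40) → (26.52,61.41) → (37.03,65.54) → (50.62,67.62) → (65.57,68.53) → (80.18,69.12) → (92.74,70.24) → (101.55,72.76) → (104.89,77.52). Open path.

; LightBurn 1.7.01
; GRBL device profile, absolute coords
G21
G90
G0 X183.40 Y77.51
M3 S824
G1 X175.97 Y60.42 F1077
G1 X296.00 Y13.45 F1077
G1 X179.28 Y56.30 F1077
G1 X340.90 Y63.95 F1077
G1 X183.40 Y77.51 F1077
M5
G0 X20.79 Y54.40
M3 S246
G1 X26.52 Y61.41 F3665
G1 X37.03 Y65.54 F3665
G1 X50.62 Y67.62 F3665
G1 X65.57 Y68.53 F3665
G1 X80.18 Y69.12 F3665
G1 X92.74 Y70.24 F3665
G1 X101.55 Y72.76 F3665
G1 X104.89 Y77.52 F3665
M5
G0 X0.00 Y0.00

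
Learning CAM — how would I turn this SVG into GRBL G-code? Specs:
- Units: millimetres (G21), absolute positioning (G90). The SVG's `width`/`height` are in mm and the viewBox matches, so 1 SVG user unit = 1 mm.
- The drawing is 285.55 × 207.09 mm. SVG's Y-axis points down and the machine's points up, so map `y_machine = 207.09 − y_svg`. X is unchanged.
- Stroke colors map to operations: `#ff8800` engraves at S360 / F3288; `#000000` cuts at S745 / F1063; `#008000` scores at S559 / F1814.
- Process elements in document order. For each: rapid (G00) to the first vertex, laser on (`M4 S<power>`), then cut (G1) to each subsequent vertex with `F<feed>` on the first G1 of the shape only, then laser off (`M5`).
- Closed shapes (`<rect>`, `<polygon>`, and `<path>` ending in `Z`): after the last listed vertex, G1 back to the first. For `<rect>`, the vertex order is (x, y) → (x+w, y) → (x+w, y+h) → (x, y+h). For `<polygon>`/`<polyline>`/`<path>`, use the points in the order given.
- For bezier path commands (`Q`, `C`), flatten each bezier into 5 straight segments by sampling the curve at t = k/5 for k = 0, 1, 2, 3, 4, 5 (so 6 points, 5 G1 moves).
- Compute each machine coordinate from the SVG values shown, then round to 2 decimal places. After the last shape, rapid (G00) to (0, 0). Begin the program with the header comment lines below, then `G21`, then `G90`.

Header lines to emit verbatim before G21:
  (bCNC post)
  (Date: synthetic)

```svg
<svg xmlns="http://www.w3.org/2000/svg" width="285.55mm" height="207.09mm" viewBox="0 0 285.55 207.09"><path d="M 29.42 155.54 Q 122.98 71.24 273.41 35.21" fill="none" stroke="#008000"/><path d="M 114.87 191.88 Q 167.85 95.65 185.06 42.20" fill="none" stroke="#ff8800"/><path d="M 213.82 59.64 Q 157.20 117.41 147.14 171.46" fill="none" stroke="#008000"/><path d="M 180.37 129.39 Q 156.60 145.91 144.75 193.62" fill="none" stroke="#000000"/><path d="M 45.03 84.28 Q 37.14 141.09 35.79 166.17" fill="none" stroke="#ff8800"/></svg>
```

(bCNC post)
(Date: synthetic)
G21
G90
G00 X29.42 Y51.55
M4 S559
G1 X69.12 Y83.34 F1814
G1 X113.37 Y111.27
G1 X162.17 Y135.33
G1 X215.51 Y155.54
G1 X273.41 Y171.88
M5
G00 X114.87 Y15.21
M4 S360
G1 X134.63 Y51.99 F3288
G1 X151.53 Y85.35
G1 X165.57 Y115.29
G1 X176.75 Y141.80
G1 X185.06 Y164.89
M5
G00 X213.82 Y147.45
M4 S559
G1 X193.03 Y124.49 F1814
G1 X175.97 Y101.83
G1 X162.64 Y79.47
G1 X153.03 Y57.40
G1 X147.14 Y35.63
M5
G00 X180.37 Y77.70
M4 S745
G1 X171.34 Y69.84 F1063
G1 X163.26 Y59.49
G1 X156.14 Y46.65
G1 X149.97 Y31.31
G1 X144.75 Y13.47
M5
G00 X45.03 Y122.81
M4 S360
G1 X42.14 Y101.36 F3288
G1 X39.76 Y82.44
G1 X37.92 Y66.06
G1 X36.59 Y52.22
G1 X35.79 Y40.92
M5
G00 X0.00 Y0.00

Since the viewBox matches the mm dimensions, user units are millimetres directly. The only transform is the Y-flip y_m = 207.09 − y_svg.

Shape 1 is a quadratic bezier drawn with `<path>`. Its stroke #008000 means score at S559, F1814. After flipping Y the toolpath is (29.42,51.55) → (69.12,83.34) → (113.37,111.27) → (162.17,135.33) → (215.51,155.54) → (273.41,171.88).

Shape 2 is a quadratic bezier drawn with `<path>`. Its stroke #ff8800 means engrave at S360, F3288. After flipping Y the toolpath is (114.87,15.21) → (134.63,51.99) → (151.53,85.35) → (165.57,115.29) → (176.75,141.80) → (185.06,164.89).

Shape 3 is a quadratic bezier drawn with `<path>`. Its stroke #008000 means score at S559, F1814. After flipping Y the toolpath is (213.82,147.45) → (193.03,124.49) → (175.97,101.83) → (162.64,79.47) → (153.03,57.40) → (147.14,35.63).

Shape 4 is a quadratic bezier drawn with `<path>`. Its stroke #000000 means cut at S745, F1063. After flipping Y the toolpath is (180.37,77.70) → (171.34,69.84) → (163.26,59.49) → (156.14,46.65) → (149.97,31.31) → (144.75,13.47).

Shape 5 is a quadratic bezier drawn with `<path>`. Its stroke #ff8800 means engrave at S360, F3288. After flipping Y the toolpath is (45.03,122.81) → (42.14,101.36) → (39.76,82.44) → (37.92,66.06) → (36.59,52.22) → (35.79,40.92).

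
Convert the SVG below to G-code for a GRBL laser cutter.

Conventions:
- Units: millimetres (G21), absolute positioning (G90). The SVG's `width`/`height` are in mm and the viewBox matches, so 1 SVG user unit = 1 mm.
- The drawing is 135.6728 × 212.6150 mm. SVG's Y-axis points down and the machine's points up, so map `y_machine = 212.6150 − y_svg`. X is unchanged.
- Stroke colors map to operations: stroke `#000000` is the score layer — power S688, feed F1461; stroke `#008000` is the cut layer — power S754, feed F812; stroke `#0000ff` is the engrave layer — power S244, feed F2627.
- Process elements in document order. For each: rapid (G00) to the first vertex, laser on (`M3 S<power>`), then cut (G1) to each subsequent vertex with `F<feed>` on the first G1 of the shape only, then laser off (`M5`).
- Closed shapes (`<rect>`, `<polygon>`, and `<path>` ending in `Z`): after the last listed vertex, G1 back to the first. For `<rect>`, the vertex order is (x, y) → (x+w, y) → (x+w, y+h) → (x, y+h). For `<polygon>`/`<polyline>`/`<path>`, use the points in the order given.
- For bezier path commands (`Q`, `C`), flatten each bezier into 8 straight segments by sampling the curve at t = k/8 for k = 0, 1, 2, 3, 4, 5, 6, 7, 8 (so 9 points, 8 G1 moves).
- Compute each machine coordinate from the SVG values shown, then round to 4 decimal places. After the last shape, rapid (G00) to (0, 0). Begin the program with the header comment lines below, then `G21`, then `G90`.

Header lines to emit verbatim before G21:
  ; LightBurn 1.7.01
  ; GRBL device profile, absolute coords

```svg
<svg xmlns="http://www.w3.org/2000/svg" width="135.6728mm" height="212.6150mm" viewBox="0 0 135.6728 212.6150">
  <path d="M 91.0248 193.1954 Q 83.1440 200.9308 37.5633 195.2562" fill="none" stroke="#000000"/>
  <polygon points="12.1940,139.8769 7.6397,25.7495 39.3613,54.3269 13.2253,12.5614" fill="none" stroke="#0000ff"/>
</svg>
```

; LightBurn 1.7.01
; GRBL device profile, absolute coords
G21
G90
G00 X91.0248 Y19.4196
M3 S688
G1 X88.4655 Y17.6953 F1461
G1 X84.7282 Y16.3900
G1 X79.8127 Y15.5038
G1 X73.7190 Y15.0367
G1 X66.4473 Y14.9886
G1 X57.9974 Y15.3596
G1 X48.3694 Y16.1497
G1 X37.5633 Y17.3588
M5
G00 X12.1940 Y72.7381
M3 S244
G1 X7.6397 Y186.8655 F2627
G1 X39.3613 Y158.2881
G1 X13.2253 Y200.0536
G1 X12.1940 Y72.7381
M5
G00 X0.0000 Y0.0000

viewBox `0 0 135.6728 212.6150` with mm width/height → 1 unit = 1 mm. Flip: y_m = 212.6150 − y_svg.

**Shape 1** — `<path>` quadratic bezier, stroke `#000000` → score (S688, F1461). Control points (SVG): P0=(91.0248,193.1954), P1=(83.1440,200.9308), P2=(37.5633,195.2562); sampled at t=k/8. Machine vertices: (91.0248,19.4196) → (88.4655,17.6953) → (84.7282,16.3900) → (79.8127,15.5038) → (73.7190,15.0367) → (66.4473,14.9886) → (57.9974,15.3596) → (48.3694,16.1497) → (37.5633,17.3588). Open path.

**Shape 2** — `<polygon>` closed polygon, stroke `#0000ff` → engrave (S244, F2627). Machine vertices: (12.1940,72.7381) → (7.6397,186.8655) → (39.3613,158.2881) → (13.2253,200.0536) → (12.1940,72.7381). Closed: final G1 returns to the first vertex.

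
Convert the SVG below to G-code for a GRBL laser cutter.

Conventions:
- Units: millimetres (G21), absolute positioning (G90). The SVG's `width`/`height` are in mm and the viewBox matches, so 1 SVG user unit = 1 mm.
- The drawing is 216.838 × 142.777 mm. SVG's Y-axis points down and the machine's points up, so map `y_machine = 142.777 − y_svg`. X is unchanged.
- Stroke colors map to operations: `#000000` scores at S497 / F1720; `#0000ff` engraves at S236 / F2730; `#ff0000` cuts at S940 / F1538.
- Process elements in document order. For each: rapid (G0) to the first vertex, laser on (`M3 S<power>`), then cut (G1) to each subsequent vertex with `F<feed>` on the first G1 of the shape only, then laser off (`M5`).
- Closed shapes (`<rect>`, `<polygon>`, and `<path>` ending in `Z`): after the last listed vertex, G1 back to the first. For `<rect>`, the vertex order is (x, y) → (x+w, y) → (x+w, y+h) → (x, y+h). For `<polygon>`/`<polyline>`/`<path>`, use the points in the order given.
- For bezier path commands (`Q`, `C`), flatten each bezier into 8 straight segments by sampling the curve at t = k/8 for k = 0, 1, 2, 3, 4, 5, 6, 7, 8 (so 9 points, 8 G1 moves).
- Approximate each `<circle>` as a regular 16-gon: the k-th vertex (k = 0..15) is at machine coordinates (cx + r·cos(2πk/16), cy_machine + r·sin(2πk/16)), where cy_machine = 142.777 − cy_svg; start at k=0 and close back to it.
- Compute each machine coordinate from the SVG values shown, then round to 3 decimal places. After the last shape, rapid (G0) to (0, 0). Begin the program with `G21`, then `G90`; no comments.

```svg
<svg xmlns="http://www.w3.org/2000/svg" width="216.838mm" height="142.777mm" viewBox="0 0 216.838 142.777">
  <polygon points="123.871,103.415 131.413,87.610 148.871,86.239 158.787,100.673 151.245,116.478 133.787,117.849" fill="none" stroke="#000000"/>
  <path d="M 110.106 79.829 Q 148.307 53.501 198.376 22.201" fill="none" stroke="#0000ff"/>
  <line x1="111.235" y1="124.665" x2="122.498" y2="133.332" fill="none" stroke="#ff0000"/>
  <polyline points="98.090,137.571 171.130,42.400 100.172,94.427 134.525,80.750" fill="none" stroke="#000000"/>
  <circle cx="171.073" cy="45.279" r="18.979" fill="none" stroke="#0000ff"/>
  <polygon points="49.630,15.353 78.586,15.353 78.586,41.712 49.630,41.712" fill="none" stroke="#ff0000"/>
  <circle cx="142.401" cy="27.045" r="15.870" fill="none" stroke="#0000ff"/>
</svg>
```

G21
G90
G0 X123.871 Y39.362
M3 S497
G1 X131.413 Y55.167 F1720
G1 X148.871 Y56.538
G1 X158.787 Y42.104
G1 X151.245 Y26.299
G1 X133.787 Y24.928
G1 X123.871 Y39.362
M5
G0 X110.106 Y62.948
M3 S236
G1 X119.842 Y69.608 F2730
G1 X129.948 Y76.423
G1 X140.426 Y83.393
G1 X151.274 Y90.519
G1 X162.493 Y97.800
G1 X174.083 Y105.237
G1 X186.044 Y112.829
G1 X198.376 Y120.576
M5
G0 X111.235 Y18.112
M3 S940
G1 X122.498 Y9.445 F1538
M5
G0 X98.090 Y5.206
M3 S497
G1 X171.130 Y100.377 F1720
G1 X100.172 Y48.350
G1 X134.525 Y62.027
M5
G0 X190.052 Y97.498
M3 S236
G1 X188.607 Y104.761 F2730
G1 X184.493 Y110.918
G1 X178.336 Y115.032
G1 X171.073 Y116.477
G1 X163.810 Y115.032
G1 X157.653 Y110.918
G1 X153.539 Y104.761
G1 X152.094 Y97.498
G1 X153.539 Y90.235
G1 X157.653 Y84.078
G1 X163.810 Y79.964
G1 X171.073 Y78.519
G1 X178.336 Y79.964
G1 X184.493 Y84.078
G1 X188.607 Y90.235
G1 X190.052 Y97.498
M5
G0 X49.630 Y127.424
M3 S940
G1 X78.586 Y127.424 F1538
G1 X78.586 Y101.065
G1 X49.630 Y101.065
G1 X49.630 Y127.424
M5
G0 X158.271 Y115.732
M3 S236
G1 X157.063 Y121.805 F2730
G1 X153.623 Y126.954
G1 X148.474 Y130.394
G1 X142.401 Y131.602
G1 X136.328 Y130.394
G1 X131.179 Y126.954
G1 X127.739 Y121.805
G1 X126.531 Y115.732
G1 X127.739 Y109.659
G1 X131.179 Y104.510
G1 X136.328 Y101.070
G1 X142.401 Y99.862
G1 X148.474 Y101.070
G1 X153.623 Y104.510
G1 X157.063 Y109.659
G1 X158.271 Y115.732
M5
G0 X0.000 Y0.000

viewBox `0 0 216.838 142.777` with mm width/height → 1 unit = 1 mm. Flip: y_m = 142.777 − y_svg.

**Shape 1** — `<polygon>` regular polygon, stroke `#000000` → score (S497, F1720). Machine vertices: (123.871,39.362) → (131.413,55.167) → (148.871,56.538) → (158.787,42.104) → (151.245,26.299) → (133.787,24.928) → (123.871,39.362). Closed: final G1 returns to the first vertex.

**Shape 2** — `<path>` quadratic bezier, stroke `#0000ff` → engrave (S236, F2730). Control points (SVG): P0=(110.106,79.829), P1=(148.307,53.501), P2=(198.376,22.201); sampled at t=k/8. Machine vertices: (110.106,62.948) → (119.842,69.608) → (129.948,76.423) → (140.426,83.393) → (151.274,90.519) → (162.493,97.800) → (174.083,105.237) → (186.044,112.829) → (198.376,120.576). Open path.

**Shape 3** — `<line>` line segment, stroke `#ff0000` → cut (S940, F1538). Machine vertices: (111.235,18.112) → (122.498,9.445). Open path.

**Shape 4** — `<polyline>` open polyline, stroke `#000000` → score (S497, F1720). Machine vertices: (98.090,5.206) → (171.130,100.377) → (100.172,48.350) → (134.525,62.027). Open path.

**Shape 5** — `<circle>` circle, stroke `#0000ff` → engrave (S236, F2730). Machine vertices: (190.052,97.498) → (188.607,104.761) → (184.493,110.918) → (178.336,115.032) → (171.073,116.477) → (163.810,115.032) → (157.653,110.918) → (153.539,104.761) → (152.094,97.498) → (153.539,90.235) → (157.653,84.078) → (163.810,79.964) → (171.073,78.519) → (178.336,79.964) → (184.493,84.078) → (188.607,90.235) → (190.052,97.498). Closed: final G1 returns to the first vertex.

**Shape 6** — `<polygon>` rectangle, stroke `#ff0000` → cut (S940, F1538). Machine vertices: (49.630,127.424) → (78.586,127.424) → (78.586,101.065) → (49.630,101.065) → (49.630,127.424). Closed: final G1 returns to the first vertex.

**Shape 7** — `<circle>` circle, stroke `#0000ff` → engrave (S236, F2730). Machine vertices: (158.271,115.732) → (157.063,121.805) → (153.623,126.954) → (148.474,130.394) → (142.401,131.602) → (136.328,130.394) → (131.179,126.954) → (127.739,121.805) → (126.531,115.732) → (127.739,109.659) → (131.179,104.510) → (136.328,101.070) → (142.401,99.862) → (148.474,101.070) → (153.623,104.510) → (157.063,109.659) → (158.271,115.732). Closed: final G1 returns to the first vertex.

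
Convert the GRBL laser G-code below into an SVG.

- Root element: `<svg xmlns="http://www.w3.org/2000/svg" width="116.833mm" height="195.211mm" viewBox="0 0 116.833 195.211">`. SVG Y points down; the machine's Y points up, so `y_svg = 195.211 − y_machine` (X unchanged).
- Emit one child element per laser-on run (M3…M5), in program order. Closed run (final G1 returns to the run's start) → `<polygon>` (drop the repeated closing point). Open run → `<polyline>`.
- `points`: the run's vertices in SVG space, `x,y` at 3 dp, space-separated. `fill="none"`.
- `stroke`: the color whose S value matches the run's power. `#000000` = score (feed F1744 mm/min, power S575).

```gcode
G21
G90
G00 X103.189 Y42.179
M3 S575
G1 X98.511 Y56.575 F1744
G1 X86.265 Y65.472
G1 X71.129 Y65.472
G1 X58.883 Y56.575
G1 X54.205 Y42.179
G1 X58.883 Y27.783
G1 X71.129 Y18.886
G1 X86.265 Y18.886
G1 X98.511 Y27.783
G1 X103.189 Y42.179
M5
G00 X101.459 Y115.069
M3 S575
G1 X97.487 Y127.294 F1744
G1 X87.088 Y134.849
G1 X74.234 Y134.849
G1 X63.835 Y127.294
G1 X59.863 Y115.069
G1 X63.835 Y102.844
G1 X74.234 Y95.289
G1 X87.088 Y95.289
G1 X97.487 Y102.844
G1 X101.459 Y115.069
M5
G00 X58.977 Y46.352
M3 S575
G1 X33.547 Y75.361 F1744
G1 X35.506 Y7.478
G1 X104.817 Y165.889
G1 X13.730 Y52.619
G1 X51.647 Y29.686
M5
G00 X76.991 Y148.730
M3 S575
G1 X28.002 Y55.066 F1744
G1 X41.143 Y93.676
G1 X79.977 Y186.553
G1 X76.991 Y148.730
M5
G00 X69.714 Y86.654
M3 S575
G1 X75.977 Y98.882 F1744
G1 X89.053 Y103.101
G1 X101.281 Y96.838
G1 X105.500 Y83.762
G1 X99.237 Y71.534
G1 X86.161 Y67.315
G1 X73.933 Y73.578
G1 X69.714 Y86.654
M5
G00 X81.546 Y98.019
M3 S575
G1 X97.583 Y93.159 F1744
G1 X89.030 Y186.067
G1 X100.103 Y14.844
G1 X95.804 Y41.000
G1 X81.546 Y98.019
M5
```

y_svg = 195.211 − y_m. Every run uses S575, so all elements get stroke `#000000` (score).

[1] closed run; points: 103.189,153.032 98.511,138.636 86.265,129.739 71.129,129.739 58.883,138.636 54.205,153.032 58.883,167.428 71.129,176.325 86.265,176.325 98.511,167.428

[2] closed run; points: 101.459,80.142 97.487,67.917 87.088,60.362 74.234,60.362 63.835,67.917 59.863,80.142 63.835,92.367 74.234,99.922 87.088,99.922 97.487,92.367

[3] open run; points: 58.977,148.859 33.547,119.850 35.506,187.733 104.817,29.322 13.730,142.592 51.647,165.525

[4] closed run; points: 76.991,46.481 28.002,140.145 41.143,101.535 79.977,8.658

[5] closed run; points: 69.714,108.557 75.977,96.329 89.053,92.110 101.281,98.373 105.500,111.449 99.237,123.677 86.161,127.896 73.933,121.633

[6] closed run; points: 81.546,97.192 97.583,102.052 89.030,9.144 100.103,180.367 95.804,154.211

<svg xmlns="http://www.w3.org/2000/svg" width="116.833mm" height="195.211mm" viewBox="0 0 116.833 195.211">
  <polygon points="103.189,153.032 98.511,138.636 86.265,129.739 71.129,129.739 58.883,138.636 54.205,153.032 58.883,167.428 71.129,176.325 86.265,176.325 98.511,167.428" fill="none" stroke="#000000"/>
  <polygon points="101.459,80.142 97.487,67.917 87.088,60.362 74.234,60.362 63.835,67.917 59.863,80.142 63.835,92.367 74.234,99.922 87.088,99.922 97.487,92.367" fill="none" stroke="#000000"/>
  <polyline points="58.977,148.859 33.547,119.850 35.506,187.733 104.817,29.322 13.730,142.592 51.647,165.525" fill="none" stroke="#000000"/>
  <polygon points="76.991,46.481 28.002,140.145 41.143,101.535 79.977,8.658" fill="none" stroke="#000000"/>
  <polygon points="69.714,108.557 75.977,96.329 89.053,92.110 101.281,98.373 105.500,111.449 99.237,123.677 86.161,127.896 73.933,121.633" fill="none" stroke="#000000"/>
  <polygon points="81.546,97.192 97.583,102.052 89.030,9.144 100.103,180.367 95.804,154.211" fill="none" stroke="#000000"/>
</svg>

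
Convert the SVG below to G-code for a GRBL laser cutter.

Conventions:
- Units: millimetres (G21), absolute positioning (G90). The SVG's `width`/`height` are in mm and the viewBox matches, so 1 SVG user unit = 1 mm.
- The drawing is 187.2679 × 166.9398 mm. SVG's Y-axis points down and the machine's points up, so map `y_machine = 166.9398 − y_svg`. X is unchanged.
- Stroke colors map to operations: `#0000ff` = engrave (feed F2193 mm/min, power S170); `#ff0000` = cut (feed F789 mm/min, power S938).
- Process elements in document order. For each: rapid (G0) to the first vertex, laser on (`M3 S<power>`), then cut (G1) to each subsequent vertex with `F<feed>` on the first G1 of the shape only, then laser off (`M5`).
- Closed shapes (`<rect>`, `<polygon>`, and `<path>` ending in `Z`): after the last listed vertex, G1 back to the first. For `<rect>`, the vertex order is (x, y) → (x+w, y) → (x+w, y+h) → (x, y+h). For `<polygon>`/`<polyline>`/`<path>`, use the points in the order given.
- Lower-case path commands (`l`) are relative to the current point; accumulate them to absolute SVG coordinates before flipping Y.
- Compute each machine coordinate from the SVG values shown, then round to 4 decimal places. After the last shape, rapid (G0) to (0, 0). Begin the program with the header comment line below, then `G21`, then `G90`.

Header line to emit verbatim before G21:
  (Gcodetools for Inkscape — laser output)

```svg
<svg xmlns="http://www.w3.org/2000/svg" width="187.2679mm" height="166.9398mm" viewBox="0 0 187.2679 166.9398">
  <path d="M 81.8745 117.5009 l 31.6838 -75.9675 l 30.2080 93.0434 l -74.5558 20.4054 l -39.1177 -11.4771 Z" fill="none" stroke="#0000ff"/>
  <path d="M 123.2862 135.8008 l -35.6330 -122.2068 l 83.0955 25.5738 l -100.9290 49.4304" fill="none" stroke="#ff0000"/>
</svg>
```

(Gcodetools for Inkscape — laser output)
G21
G90
G0 X81.8745 Y49.4389
M3 S170
G1 X113.5583 Y125.4064 F2193
G1 X143.7663 Y32.3630
G1 X69.2105 Y11.9576
G1 X30.0928 Y23.4347
G1 X81.8745 Y49.4389
M5
G0 X123.2862 Y31.1390
M3 S938
G1 X87.6532 Y153.3458 F789
G1 X170.7487 Y127.7720
G1 X69.8197 Y78.3416
M5
G0 X0.0000 Y0.0000

Since the viewBox matches the mm dimensions, user units are millimetres directly. The only transform is the Y-flip y_m = 166.9398 − y_svg.

Shape 1 is a closed polygon drawn with `<path>`. Its stroke #0000ff means engrave at S170, F2193. After flipping Y the toolpath is (81.8745,49.4389) → (113.5583,125.4064) → (143.7663,32.3630) → (69.2105,11.9576) → (30.0928,23.4347) → (81.8745,49.4389), returning to the start.

Shape 2 is a open polyline drawn with `<path>`. Its stroke #ff0000 means cut at S938, F789. After flipping Y the toolpath is (123.2862,31.1390) → (87.6532,153.3458) → (170.7487,127.7720) → (69.8197,78.3416).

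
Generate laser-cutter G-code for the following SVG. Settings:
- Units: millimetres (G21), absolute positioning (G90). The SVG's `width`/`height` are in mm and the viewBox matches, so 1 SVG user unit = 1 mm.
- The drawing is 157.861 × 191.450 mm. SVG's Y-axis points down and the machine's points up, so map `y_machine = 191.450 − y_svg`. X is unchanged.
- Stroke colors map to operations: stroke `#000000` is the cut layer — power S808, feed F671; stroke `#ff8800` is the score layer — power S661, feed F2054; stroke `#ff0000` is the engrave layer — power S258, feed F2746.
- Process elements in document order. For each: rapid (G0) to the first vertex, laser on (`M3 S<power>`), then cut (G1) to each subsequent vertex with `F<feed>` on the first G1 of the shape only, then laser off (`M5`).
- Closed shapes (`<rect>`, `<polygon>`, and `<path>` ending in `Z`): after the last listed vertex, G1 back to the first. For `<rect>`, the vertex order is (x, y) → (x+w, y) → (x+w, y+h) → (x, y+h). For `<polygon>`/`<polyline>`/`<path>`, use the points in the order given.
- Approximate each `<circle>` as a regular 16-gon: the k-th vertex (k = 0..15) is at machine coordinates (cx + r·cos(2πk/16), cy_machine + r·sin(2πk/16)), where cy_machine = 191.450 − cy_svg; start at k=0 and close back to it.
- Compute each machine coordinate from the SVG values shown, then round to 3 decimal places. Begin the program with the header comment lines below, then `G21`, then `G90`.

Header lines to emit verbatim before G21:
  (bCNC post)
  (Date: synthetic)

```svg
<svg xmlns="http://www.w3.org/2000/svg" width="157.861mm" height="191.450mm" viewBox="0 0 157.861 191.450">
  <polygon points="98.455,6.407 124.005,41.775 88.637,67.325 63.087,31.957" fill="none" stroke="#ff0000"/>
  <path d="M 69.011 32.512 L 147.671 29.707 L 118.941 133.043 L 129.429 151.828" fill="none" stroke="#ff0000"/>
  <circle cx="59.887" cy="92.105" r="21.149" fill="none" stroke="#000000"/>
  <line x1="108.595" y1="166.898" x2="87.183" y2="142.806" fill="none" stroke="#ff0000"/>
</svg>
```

(bCNC post)
(Date: synthetic)
G21
G90
G0 X98.455 Y185.043
M3 S258
G1 X124.005 Y149.675 F2746
G1 X88.637 Y124.125
G1 X63.087 Y159.493
G1 X98.455 Y185.043
M5
G0 X69.011 Y158.938
M3 S258
G1 X147.671 Y161.743 F2746
G1 X118.941 Y58.407
G1 X129.429 Y39.622
M5
G0 X81.036 Y99.345
M3 S808
G1 X79.426 Y107.438 F671
G1 X74.842 Y114.300
G1 X67.980 Y118.884
G1 X59.887 Y120.494
G1 X51.794 Y118.884
G1 X44.932 Y114.300
G1 X40.348 Y107.438
G1 X38.738 Y99.345
G1 X40.348 Y91.252
G1 X44.932 Y84.390
G1 X51.794 Y79.806
G1 X59.887 Y78.196
G1 X67.980 Y79.806
G1 X74.842 Y84.390
G1 X79.426 Y91.252
G1 X81.036 Y99.345
M5
G0 X108.595 Y24.552
M3 S258
G1 X87.183 Y48.644 F2746
M5

1 u = 1 mm; y_m = 191.450 − y.

[1] `<polygon>` regular polygon, #ff0000→engrave S258 F2746: (98.455,185.043) → (124.005,149.675) → (88.637,124.125) → (63.087,159.493) → (98.455,185.043) (closed)

[2] `<path>` open polyline, #ff0000→engrave S258 F2746: (69.011,158.938) → (147.671,161.743) → (118.941,58.407) → (129.429,39.622)

[3] `<circle>` circle, #000000→cut S808 F671: (81.036,99.345) → (79.426,107.438) → (74.842,114.300) → (67.980,118.884) → (59.887,120.494) → (51.794,118.884) → (44.932,114.300) → (40.348,107.438) → (38.738,99.345) → (40.348,91.252) → (44.932,84.390) → (51.794,79.806) → (59.887,78.196) → (67.980,79.806) → (74.842,84.390) → (79.426,91.252) → (81.036,99.345) (closed)

[4] `<line>` line segment, #ff0000→engrave S258 F2746: (108.595,24.552) → (87.183,48.644)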